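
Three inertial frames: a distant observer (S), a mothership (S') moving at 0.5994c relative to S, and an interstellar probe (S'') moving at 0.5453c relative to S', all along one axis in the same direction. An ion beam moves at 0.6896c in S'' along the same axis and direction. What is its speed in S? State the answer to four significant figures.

Apply u = (u'+v)/(1+u'v) twice. Ion beam in the mothership frame: (0.6896+0.5453)/(1+0.6896·0.5453) = 1.2349/1.37603888 = 0.89743c.
That velocity, transformed to the rest frame of a distant observer: (0.89743+0.5994)/(1+0.89743·0.5994) = 1.49683/1.537919542 = 0.97328c.

0.9733c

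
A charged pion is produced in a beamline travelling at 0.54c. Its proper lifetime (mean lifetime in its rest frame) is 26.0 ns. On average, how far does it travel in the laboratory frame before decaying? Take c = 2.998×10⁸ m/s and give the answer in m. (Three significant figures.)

5.00 m

γ = 1/√(1 − β²) = 1/√(1 − 0.2916) = 1/√0.7084 = 1/0.841665 = 1.1881.
Lab-frame lifetime: Δt = γτ = 1.1881 × 26.0 ns = 30.891 ns.
Distance: d = vΔt = 0.54 × 2.998×10⁸ m/s × 3.0891×10^-8 s = 5.00 m.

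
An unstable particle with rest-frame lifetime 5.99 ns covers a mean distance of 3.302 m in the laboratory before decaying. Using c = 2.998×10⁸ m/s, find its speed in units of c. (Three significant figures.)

0.878c

Lab distance = (lab lifetime)·v = γτ·βc, so βγ = d/(cτ) = 3.302/(2.998×10⁸ × 5.990×10^-9) = 1.8387.
With βγ = 1.8387: γ² = 1 + (βγ)² = 4.38082, and β = (βγ)/γ = 1.8387/2.09304 = 0.878.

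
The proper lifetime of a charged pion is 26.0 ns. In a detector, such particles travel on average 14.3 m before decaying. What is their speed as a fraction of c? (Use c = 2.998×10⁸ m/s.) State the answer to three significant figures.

0.878c

Lab distance = (lab lifetime)·v = γτ·βc, so βγ = d/(cτ) = 14.30/(2.998×10⁸ × 2.600×10^-8) = 1.8346.
With βγ = 1.8346: γ² = 1 + (βγ)² = 4.36576, and β = (βγ)/γ = 1.8346/2.08944 = 0.878.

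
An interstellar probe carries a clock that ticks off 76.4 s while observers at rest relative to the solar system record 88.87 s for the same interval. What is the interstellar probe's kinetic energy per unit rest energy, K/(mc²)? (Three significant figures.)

0.163

The time-dilation ratio gives γ = 88.87/76.4 = 1.16322.
K/(mc²) = γ − 1 = 1.16322 − 1 = 0.163.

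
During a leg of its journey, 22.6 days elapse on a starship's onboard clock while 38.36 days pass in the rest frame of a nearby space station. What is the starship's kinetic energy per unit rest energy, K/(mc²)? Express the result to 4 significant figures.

From Δt = γΔτ: γ = 38.36/22.6 = 1.69735.
K/(mc²) = γ − 1 = 1.69735 − 1 = 0.6973.

0.6973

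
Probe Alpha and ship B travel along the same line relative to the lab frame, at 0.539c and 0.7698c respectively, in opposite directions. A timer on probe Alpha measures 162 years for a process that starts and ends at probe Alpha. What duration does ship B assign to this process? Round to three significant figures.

426 years

The velocity of probe Alpha relative to ship B is (0.539 + 0.7698)c / (1 + 0.539×0.7698) = 0.925c; relative speed 0.925c.
γ for this relative speed: γ = 1/√(1 − 0.855625) = 2.6318.
The clock on probe Alpha records proper time, so ship B measures Δt = γΔτ = 2.6318 × 162 = 426 years.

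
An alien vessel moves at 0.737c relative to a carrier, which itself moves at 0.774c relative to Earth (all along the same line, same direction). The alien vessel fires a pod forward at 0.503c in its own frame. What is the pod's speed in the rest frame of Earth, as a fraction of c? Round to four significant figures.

Compose velocities in two stages. Stage 1 (into S'): u₁ = (0.503+0.737)/(1+0.503×0.737) = 0.90464.
Stage 2 (into S): u = (0.90464+0.774)/(1+0.90464×0.774) = 0.98732, so the speed is 0.9873c.

0.9873c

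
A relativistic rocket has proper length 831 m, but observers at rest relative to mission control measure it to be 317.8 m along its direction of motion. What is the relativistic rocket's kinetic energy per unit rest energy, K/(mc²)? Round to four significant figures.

Length contraction gives γ = L₀/L = 831/317.8 = 2.61485.
K/(mc²) = γ − 1 = 2.61485 − 1 = 1.615.

1.615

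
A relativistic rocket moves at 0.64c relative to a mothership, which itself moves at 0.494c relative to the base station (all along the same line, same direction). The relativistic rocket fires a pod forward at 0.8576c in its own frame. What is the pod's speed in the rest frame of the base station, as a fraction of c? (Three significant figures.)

0.989c

Apply u = (u'+v)/(1+u'v) twice. Pod in the mothership frame: (0.8576+0.64)/(1+0.8576·0.64) = 1.4976/1.548864 = 0.9669c.
That velocity, transformed to the rest frame of the base station: (0.9669+0.494)/(1+0.9669·0.494) = 1.4609/1.4776486 = 0.98867c.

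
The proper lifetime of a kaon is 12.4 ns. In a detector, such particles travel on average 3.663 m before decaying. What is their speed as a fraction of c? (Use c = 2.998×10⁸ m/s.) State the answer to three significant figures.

d = βγcτ ⇒ βγ = d/(cτ) = 3.663 m / (3.71752 m) = 0.98533.
β = (βγ)/√(1+(βγ)²) = 0.98533/√1.970875 = 0.702.

0.702c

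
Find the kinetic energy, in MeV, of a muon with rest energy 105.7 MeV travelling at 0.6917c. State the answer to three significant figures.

γ = 1/√(1 − β²) = 1/√(1 − 0.47844889) = 1/√0.52155111 = 1/0.722185 = 1.38469.
Kinetic energy: K = (γ − 1)mc² = (1.38469 − 1) × 105.7 MeV = 0.38469 × 105.7 = 40.7 MeV.

40.7 MeV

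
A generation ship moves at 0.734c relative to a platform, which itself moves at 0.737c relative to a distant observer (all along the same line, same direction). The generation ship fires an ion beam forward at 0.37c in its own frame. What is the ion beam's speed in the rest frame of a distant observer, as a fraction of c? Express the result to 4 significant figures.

0.9789c

First combine the ion beam and generation ship (S''→S'): u₁ = (0.37 + 0.734)/(1 + 0.37×0.734) = 1.104/1.27158 = 0.86821.
Then combine with the platform (S'→S): u = (0.86821 + 0.737)/(1 + 0.86821×0.737) = 1.60521/1.63987077 = 0.97886.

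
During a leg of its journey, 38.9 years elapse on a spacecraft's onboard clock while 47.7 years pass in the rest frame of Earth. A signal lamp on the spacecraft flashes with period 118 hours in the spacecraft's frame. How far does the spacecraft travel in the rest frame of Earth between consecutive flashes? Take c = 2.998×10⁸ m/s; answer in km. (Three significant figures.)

9.04×10^10 km

The time-dilation ratio gives γ = 47.7/38.9 = 1.22622.
β = √(1 − 1/γ²) = 0.57874. Lab-frame period = γτ = 1.22622×118 hours = 144.69 hours. Distance = βc × γτ = 0.57874 × 2.998×10⁸ m/s × 520884 s = 9.0377×10^13 m = 9.04×10^10 km.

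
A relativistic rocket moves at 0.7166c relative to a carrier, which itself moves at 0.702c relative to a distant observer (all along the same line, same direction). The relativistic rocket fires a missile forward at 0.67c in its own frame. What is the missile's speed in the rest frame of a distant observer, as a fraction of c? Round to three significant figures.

0.989c

Compose velocities in two stages. Stage 1 (into S'): u₁ = (0.67+0.7166)/(1+0.67×0.7166) = 0.93681.
Stage 2 (into S): u = (0.93681+0.702)/(1+0.93681×0.702) = 0.98864, so the speed is 0.989c.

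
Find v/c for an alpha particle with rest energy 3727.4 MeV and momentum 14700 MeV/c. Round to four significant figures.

0.9693

βγ = pc/(mc²) = 14700/3727.4 = 3.9438.
Since γ² = 1 + (βγ)² = 16.5536, γ = √16.5536 = 4.06861, and β = (βγ)/γ = 3.9438/4.06861 = 0.9693.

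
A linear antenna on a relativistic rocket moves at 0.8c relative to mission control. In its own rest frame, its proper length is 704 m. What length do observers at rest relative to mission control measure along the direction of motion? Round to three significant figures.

With β = 0.8, γ = 1/√(1 − 0.8²) = 1/√0.36 = 1.6667.
Length contraction: L = L₀/γ = 704/1.6667 = 422 m.

422 m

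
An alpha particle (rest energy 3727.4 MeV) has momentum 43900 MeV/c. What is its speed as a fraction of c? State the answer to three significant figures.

pc/(mc²) = 43900/3727.4 = 11.778 = βγ = β/√(1−β²).
So β² = x²/(1 + x²) with x = 11.778: x² = 138.721, β² = 138.721/139.721 = 0.992843, β = 0.996.

0.996c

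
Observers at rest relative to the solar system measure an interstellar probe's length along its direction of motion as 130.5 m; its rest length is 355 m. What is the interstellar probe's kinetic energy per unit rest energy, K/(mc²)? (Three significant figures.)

1.72

From L = L₀/γ: γ = 355/130.5 = 2.72031.
Since K = (γ−1)mc², K/(mc²) = 2.72031 − 1 = 1.72.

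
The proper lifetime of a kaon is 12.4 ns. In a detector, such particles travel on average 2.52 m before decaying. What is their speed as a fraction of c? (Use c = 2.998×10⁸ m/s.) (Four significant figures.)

0.5611c

Let x = d/(cτ) = 2.520 m / (2.998×10⁸ m/s × 1.240×10^-8 s) = 0.67787. Since d = βγcτ, x = βγ = β/√(1−β²).
Solving: β² = x²/(1+x²) = 0.459508/1.459508 = 0.314838, so β = 0.5611.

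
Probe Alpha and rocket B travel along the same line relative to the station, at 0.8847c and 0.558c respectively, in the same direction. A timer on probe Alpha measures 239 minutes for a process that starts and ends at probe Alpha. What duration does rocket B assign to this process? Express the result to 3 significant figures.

313 minutes

Speed of probe Alpha in rocket B's frame: u = (v_A − v_B)/(1 − v_A v_B/c²) = (0.8847 − 0.558)/(1 − 0.8847×0.558) = 0.3267/0.5063374 = 0.64522; |u| = 0.64522c.
γ for this relative speed: γ = 1/√(1 − 0.416309) = 1.3089.
Probe Alpha's interval is proper; time dilation gives Δt_B = γΔτ = 1.3089 × 239 minutes = 313 minutes.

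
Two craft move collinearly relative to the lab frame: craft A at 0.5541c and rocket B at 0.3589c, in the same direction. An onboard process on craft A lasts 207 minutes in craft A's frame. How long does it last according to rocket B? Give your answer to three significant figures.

Transform craft A's velocity into rocket B's frame: (0.5541 − 0.3589)/(1 − 0.5541·0.3589) = 0.1952/0.80113351, so the relative speed is 0.24365c.
γ for this relative speed: γ = 1/√(1 − 0.0593653) = 1.0311.
Craft A's interval is proper; time dilation gives Δt_B = γΔτ = 1.0311 × 207 minutes = 213 minutes.

213 minutes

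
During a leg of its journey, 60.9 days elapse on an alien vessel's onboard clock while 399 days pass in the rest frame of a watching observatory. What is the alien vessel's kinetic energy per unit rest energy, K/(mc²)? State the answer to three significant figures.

5.55

From Δt = γΔτ: γ = 399/60.9 = 6.55172.
K/(mc²) = γ − 1 = 6.55172 − 1 = 5.55.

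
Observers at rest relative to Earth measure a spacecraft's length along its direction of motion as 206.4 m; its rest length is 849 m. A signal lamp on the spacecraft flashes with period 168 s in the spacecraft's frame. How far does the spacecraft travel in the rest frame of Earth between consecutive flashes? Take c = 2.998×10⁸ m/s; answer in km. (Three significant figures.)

γ = L₀/L = 849/206.4 = 4.11337.
β = √(1 − 1/γ²) = 0.97. Lab-frame period = γτ = 4.11337×168 s = 691.05 s. Distance = βc × γτ = 0.97 × 2.998×10⁸ m/s × 691.05 s = 2.0096×10^11 m = 2.01×10^8 km.

2.01×10^8 km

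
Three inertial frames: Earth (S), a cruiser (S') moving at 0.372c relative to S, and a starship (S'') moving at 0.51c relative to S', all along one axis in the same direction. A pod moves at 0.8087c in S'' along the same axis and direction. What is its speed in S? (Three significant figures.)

Apply u = (u'+v)/(1+u'v) twice. Pod in the cruiser frame: (0.8087+0.51)/(1+0.8087·0.51) = 1.3187/1.412437 = 0.93363c.
That velocity, transformed to the rest frame of Earth: (0.93363+0.372)/(1+0.93363·0.372) = 1.30563/1.34731036 = 0.96906c.

0.969c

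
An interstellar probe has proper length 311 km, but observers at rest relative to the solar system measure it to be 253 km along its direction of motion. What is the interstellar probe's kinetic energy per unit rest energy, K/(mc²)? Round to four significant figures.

γ = L₀/L = 311/253 = 1.22925.
K/(mc²) = γ − 1 = 1.22925 − 1 = 0.2292.

0.2292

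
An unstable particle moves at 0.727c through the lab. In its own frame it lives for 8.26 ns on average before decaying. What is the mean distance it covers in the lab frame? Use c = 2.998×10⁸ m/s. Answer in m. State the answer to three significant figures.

2.62 m

β² = 0.528529, so γ = 1/√0.471471 = 1.4564.
Lab-frame lifetime: Δt = γτ = 1.4564 × 8.26 ns = 12.03 ns.
Distance: d = vΔt = 0.727 × 2.998×10⁸ m/s × 1.2030×10^-8 s = 2.62 m.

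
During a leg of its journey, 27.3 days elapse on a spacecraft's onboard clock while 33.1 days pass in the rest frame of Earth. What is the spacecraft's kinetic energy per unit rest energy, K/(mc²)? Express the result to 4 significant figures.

0.2125

The time-dilation ratio gives γ = 33.1/27.3 = 1.21245.
K/(mc²) = γ − 1 = 1.21245 − 1 = 0.2125.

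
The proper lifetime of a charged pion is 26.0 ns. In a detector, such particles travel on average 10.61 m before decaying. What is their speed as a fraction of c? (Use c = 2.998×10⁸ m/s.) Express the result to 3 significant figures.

0.806c

d = βγcτ ⇒ βγ = d/(cτ) = 10.61 m / (7.7948 m) = 1.3612.
β = (βγ)/√(1+(βγ)²) = 1.3612/√2.85287 = 0.806.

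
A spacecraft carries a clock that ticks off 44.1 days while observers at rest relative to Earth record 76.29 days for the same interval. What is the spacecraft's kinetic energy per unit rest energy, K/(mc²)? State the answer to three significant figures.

γ = Δt/Δτ = 76.29/44.1 = 1.72993.
K/(mc²) = γ − 1 = 1.72993 − 1 = 0.730.

0.730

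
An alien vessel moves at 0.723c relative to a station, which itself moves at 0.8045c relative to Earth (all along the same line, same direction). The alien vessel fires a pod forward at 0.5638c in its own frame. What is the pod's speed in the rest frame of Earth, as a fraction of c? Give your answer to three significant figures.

0.990c

First combine the pod and alien vessel (S''→S'): u₁ = (0.5638 + 0.723)/(1 + 0.5638×0.723) = 1.2868/1.4076274 = 0.91416.
Then combine with the station (S'→S): u = (0.91416 + 0.8045)/(1 + 0.91416×0.8045) = 1.71866/1.73544172 = 0.99033.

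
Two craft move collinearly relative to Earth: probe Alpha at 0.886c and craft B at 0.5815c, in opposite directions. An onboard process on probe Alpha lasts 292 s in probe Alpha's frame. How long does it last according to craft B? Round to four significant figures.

The velocity of probe Alpha relative to craft B is (0.886 + 0.5815)c / (1 + 0.886×0.5815) = 0.96851c; relative speed 0.96851c.
γ for this relative speed: γ = 1/√(1 − 0.938012) = 4.0165.
The clock on probe Alpha records proper time, so craft B measures Δt = γΔτ = 4.0165 × 292 = 1173 s.

1173 s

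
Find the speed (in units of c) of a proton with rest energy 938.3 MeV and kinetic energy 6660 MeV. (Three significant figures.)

0.992c

K = (γ−1)mc², so γ = 1 + 6660/938.3 = 8.0979.
Then v/c = √(1 − γ⁻²) = √(1 − 0.0152495) = √0.9847505 = 0.992.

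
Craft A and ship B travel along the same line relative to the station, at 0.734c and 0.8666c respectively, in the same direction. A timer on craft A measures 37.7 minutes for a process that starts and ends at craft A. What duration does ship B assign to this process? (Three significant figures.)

40.5 minutes

Transform craft A's velocity into ship B's frame: (0.734 − 0.8666)/(1 − 0.734·0.8666) = −0.1326/0.3639156, so the relative speed is 0.36437c.
At |u| = 0.36437c, γ = (1 − 0.132765)^(−1/2) = 1.0738.
The clock on craft A records proper time, so ship B measures Δt = γΔτ = 1.0738 × 37.7 = 40.5 minutes.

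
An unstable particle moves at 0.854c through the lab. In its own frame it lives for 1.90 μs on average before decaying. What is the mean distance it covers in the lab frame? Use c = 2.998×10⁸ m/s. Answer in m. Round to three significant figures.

With β = 0.854, γ = 1/√(1 − 0.854²) = 1/√0.270684 = 1.9221.
Lab-frame lifetime: Δt = γτ = 1.9221 × 1.90 μs = 3.652 μs.
Distance: d = vΔt = 0.854 × 2.998×10⁸ m/s × 3.6520×10^-6 s = 935 m.

935 m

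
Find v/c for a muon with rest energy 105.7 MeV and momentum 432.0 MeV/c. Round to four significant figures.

βγ = pc/(mc²) = 432.0/105.7 = 4.087.
Since γ² = 1 + (βγ)² = 17.7036, γ = √17.7036 = 4.20756, and β = (βγ)/γ = 4.087/4.20756 = 0.9713.

0.9713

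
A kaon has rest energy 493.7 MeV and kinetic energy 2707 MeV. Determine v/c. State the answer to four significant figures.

0.9880

γ = 1 + K/(mc²) = 1 + 2707/493.7 = 6.4831.
β = √(1 − 1/γ²) = √(1 − 0.0237922) = √0.9762078 = 0.9880.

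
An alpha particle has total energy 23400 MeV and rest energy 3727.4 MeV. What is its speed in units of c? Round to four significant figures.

γ = E/(mc²) = 23400/3727.4 = 6.2778.
β = √(1 − 1/γ²) = √(1 − 0.0253738) = √0.9746262 = 0.9872.

0.9872c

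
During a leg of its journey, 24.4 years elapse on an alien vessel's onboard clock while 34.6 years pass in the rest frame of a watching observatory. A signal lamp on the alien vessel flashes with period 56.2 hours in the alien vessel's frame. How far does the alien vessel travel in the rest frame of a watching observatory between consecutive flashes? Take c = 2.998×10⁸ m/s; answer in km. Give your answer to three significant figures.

γ = Δt/Δτ = 34.6/24.4 = 1.41803.
β = √(1 − 1/γ²) = 0.709. Lab-frame period = γτ = 1.41803×56.2 hours = 79.693 hours. Distance = βc × γτ = 0.709 × 2.998×10⁸ m/s × 286894.8 s = 6.0982×10^13 m = 6.10×10^10 km.

6.10×10^10 km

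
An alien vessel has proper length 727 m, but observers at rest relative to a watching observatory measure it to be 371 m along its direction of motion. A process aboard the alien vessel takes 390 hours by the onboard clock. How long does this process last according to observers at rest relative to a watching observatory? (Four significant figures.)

764.2 hours

Length contraction gives γ = L₀/L = 727/371 = 1.95957.
Δt = γΔτ = 1.95957 × 390 = 764.2 hours.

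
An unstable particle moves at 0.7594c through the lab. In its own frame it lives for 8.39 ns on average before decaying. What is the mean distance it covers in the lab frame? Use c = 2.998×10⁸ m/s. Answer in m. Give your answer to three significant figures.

2.94 m

γ = 1/√(1 − β²) = 1/√(1 − 0.57668836) = 1/√0.42331164 = 1/0.650624 = 1.537.
Lab-frame lifetime: Δt = γτ = 1.537 × 8.39 ns = 12.895 ns.
Distance: d = vΔt = 0.7594 × 2.998×10⁸ m/s × 1.2895×10^-8 s = 2.94 m.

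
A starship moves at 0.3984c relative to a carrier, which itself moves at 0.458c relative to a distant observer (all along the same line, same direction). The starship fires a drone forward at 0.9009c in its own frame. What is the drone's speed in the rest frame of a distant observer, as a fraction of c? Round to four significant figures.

Compose velocities in two stages. Stage 1 (into S'): u₁ = (0.9009+0.3984)/(1+0.9009×0.3984) = 0.95613.
Stage 2 (into S): u = (0.95613+0.458)/(1+0.95613×0.458) = 0.98346, so the speed is 0.9835c.

0.9835c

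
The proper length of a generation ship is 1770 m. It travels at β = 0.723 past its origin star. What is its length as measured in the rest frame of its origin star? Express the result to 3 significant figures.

1220 m

Lorentz factor: γ = (1 − 0.522729)^(−1/2) = 1.4475.
Length contraction: L = L₀/γ = 1770/1.4475 = 1220 m.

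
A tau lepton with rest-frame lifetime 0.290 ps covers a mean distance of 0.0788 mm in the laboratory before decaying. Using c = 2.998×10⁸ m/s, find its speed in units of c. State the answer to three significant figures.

Let x = d/(cτ) = 7.880×10^-5 m / (2.998×10⁸ m/s × 2.900×10^-13 s) = 0.90635. Since d = βγcτ, x = βγ = β/√(1−β²).
Solving: β² = x²/(1+x²) = 0.82147/1.82147 = 0.450993, so β = 0.672.

0.672c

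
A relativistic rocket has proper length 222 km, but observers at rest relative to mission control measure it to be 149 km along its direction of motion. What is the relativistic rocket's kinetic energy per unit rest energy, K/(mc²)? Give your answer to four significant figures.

0.4899

Length contraction gives γ = L₀/L = 222/149 = 1.48993.
Since K = (γ−1)mc², K/(mc²) = 1.48993 − 1 = 0.4899.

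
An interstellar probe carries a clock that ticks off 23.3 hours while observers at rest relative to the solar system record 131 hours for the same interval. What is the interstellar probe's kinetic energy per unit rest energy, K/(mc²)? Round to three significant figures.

The time-dilation ratio gives γ = 131/23.3 = 5.62232.
K/(mc²) = γ − 1 = 5.62232 − 1 = 4.62.

4.62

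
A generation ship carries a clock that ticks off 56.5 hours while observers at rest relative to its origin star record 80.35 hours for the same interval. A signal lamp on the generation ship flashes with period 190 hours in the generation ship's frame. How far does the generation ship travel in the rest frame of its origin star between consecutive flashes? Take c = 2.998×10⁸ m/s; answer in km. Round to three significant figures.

The time-dilation ratio gives γ = 80.35/56.5 = 1.42212.
β = √(1 − 1/γ²) = 0.71102. Lab-frame period = γτ = 1.42212×190 hours = 270.2 hours. Distance = βc × γτ = 0.71102 × 2.998×10⁸ m/s × 972720 s = 2.0735×10^14 m = 2.07×10^11 km.

2.07×10^11 km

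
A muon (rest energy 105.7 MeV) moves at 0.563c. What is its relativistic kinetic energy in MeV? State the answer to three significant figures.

β² = 0.316969, so γ = 1/√0.683031 = 1.20998.
Kinetic energy: K = (γ − 1)mc² = (1.20998 − 1) × 105.7 MeV = 0.20998 × 105.7 = 22.2 MeV.

22.2 MeV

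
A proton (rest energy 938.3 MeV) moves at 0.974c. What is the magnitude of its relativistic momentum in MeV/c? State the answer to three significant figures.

γ = 1/√(1 − β²) = 1/√(1 − 0.948676) = 1/√0.051324 = 1/0.226548 = 4.4141.
Momentum: p = γβ·mc = 4.4141 × 0.974 × 938.3 MeV/c = 4030 MeV/c.

4030 MeV/c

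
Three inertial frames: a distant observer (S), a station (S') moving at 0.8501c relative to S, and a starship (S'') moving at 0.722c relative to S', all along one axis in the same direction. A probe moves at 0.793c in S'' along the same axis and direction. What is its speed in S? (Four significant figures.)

0.9970c

Compose velocities in two stages. Stage 1 (into S'): u₁ = (0.793+0.722)/(1+0.793×0.722) = 0.96341.
Stage 2 (into S): u = (0.96341+0.8501)/(1+0.96341×0.8501) = 0.99698, so the speed is 0.9970c.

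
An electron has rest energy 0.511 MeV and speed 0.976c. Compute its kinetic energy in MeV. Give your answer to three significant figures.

γ = 1/√(1 − β²) = 1/√(1 − 0.952576) = 1/√0.047424 = 4.592.
Kinetic energy: K = (γ − 1)mc² = (4.592 − 1) × 0.511 MeV = 3.592 × 0.511 = 1.84 MeV.

1.84 MeV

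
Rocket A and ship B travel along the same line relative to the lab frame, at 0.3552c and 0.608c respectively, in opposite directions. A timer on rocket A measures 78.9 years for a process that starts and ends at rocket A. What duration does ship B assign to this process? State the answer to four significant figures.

129.3 years

The velocity of rocket A relative to ship B is (0.3552 + 0.608)c / (1 + 0.3552×0.608) = 0.79213c; relative speed 0.79213c.
At |u| = 0.79213c, γ = (1 − 0.62747)^(−1/2) = 1.6384.
Rocket A's interval is proper; time dilation gives Δt_B = γΔτ = 1.6384 × 78.9 years = 129.3 years.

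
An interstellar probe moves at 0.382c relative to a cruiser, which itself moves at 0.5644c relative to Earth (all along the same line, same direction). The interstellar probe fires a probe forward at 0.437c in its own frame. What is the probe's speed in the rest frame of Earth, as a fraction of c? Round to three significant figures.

Apply u = (u'+v)/(1+u'v) twice. Probe in the cruiser frame: (0.437+0.382)/(1+0.437·0.382) = 0.819/1.166934 = 0.70184c.
That velocity, transformed to the rest frame of Earth: (0.70184+0.5644)/(1+0.70184·0.5644) = 1.26624/1.396118496 = 0.90697c.

0.907c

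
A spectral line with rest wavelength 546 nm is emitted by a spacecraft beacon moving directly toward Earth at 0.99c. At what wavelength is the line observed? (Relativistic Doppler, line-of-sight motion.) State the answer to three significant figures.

Relativistic Doppler for wavelength: λ_obs = λ_src · √((1−β)/(1+β)).
With β = 0.99: factor = √(0.01/1.99) = 0.070888.
λ_obs = 546 × 0.070888 = 38.7 nm.

38.7 nm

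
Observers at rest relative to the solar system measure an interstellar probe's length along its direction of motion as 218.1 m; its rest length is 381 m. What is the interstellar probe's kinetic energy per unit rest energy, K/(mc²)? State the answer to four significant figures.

From L = L₀/γ: γ = 381/218.1 = 1.74691.
K/(mc²) = γ − 1 = 1.74691 − 1 = 0.7469.

0.7469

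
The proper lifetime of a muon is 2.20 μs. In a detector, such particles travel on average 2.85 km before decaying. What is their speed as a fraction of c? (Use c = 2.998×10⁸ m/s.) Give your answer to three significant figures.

0.974c

Let x = d/(cτ) = 2850 m / (2.998×10⁸ m/s × 2.200×10^-6 s) = 4.3211. Since d = βγcτ, x = βγ = β/√(1−β²).
Solving: β² = x²/(1+x²) = 18.6719/19.6719 = 0.949166, so β = 0.974.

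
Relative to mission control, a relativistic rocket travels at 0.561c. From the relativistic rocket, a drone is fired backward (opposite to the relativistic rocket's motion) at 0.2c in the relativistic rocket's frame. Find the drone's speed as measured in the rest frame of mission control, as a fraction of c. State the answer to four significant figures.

0.4066c

In units of c, u = (u' + v)/(1 + u'v) with u' = −0.2 and v = 0.561.
Numerator: −0.2 + 0.561 = 0.361. Denominator: 1 + (−0.2)(0.561) = 0.8878.
u = 0.361/0.8878 = 0.40662, so the speed is 0.4066c.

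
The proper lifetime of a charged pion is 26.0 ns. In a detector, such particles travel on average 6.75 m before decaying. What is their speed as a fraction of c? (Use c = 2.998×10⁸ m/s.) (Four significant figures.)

Let x = d/(cτ) = 6.750 m / (2.998×10⁸ m/s × 2.600×10^-8 s) = 0.86596. Since d = βγcτ, x = βγ = β/√(1−β²).
Solving: β² = x²/(1+x²) = 0.749887/1.749887 = 0.428535, so β = 0.6546.

0.6546c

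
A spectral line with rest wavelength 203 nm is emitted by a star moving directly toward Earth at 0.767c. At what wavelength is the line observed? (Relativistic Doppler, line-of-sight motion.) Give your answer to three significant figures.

73.7 nm

Relativistic Doppler for wavelength: λ_obs = λ_src · √((1−β)/(1+β)).
With β = 0.767: factor = √(0.233/1.767) = 0.36313.
λ_obs = 203 × 0.36313 = 73.7 nm.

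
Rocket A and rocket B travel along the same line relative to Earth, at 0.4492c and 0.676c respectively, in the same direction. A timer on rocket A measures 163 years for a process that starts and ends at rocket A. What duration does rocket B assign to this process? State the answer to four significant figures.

172.4 years

The velocity of rocket A relative to rocket B is (0.4492 − 0.676)c / (1 − 0.4492×0.676) = −0.3257c; relative speed 0.3257c.
γ for this relative speed: γ = 1/√(1 − 0.10608) = 1.0577.
Rocket A's interval is proper; time dilation gives Δt_B = γΔτ = 1.0577 × 163 years = 172.4 years.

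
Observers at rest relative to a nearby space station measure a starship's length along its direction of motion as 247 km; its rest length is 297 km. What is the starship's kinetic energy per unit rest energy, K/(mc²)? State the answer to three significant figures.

From L = L₀/γ: γ = 297/247 = 1.20243.
Since K = (γ−1)mc², K/(mc²) = 1.20243 − 1 = 0.202.

0.202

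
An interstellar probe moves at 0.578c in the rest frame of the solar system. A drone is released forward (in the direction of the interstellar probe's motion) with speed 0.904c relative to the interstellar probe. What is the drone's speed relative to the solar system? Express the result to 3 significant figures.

Relativistic velocity addition: u = (u' + v)/(1 + u'v/c²), with u' = 0.904c and v = 0.578c.
Numerator: 0.904 + 0.578 = 1.482. Denominator: 1 + (0.904)(0.578) = 1.522512.
u = 1.482/1.522512 = 0.97339, so the speed is 0.973c.

0.973c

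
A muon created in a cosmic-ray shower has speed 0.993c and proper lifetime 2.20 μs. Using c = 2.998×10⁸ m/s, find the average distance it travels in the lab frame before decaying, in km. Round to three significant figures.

β² = 0.986049, so γ = 1/√0.013951 = 8.4664.
Lab-frame lifetime: Δt = γτ = 8.4664 × 2.20 μs = 18.626 μs.
Distance: d = vΔt = 0.993 × 2.998×10⁸ m/s × 1.8626×10^-5 s = 5540 m = 5.54 km.

5.54 km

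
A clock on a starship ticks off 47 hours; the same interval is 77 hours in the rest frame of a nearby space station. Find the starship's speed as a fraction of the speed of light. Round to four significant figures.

0.7921c

γ = Δt/Δτ = 77/47 = 1.6383.
β = √(1 − 1/γ²) = √(1 − 0.372575) = √0.627425 = 0.7921.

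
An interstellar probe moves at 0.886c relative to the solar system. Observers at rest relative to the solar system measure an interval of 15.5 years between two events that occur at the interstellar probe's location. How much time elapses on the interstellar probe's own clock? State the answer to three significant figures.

7.19 years

With β = 0.886, γ = 1/√(1 − 0.886²) = 1/√0.215004 = 2.1566.
The moving clock records proper time: Δτ = Δt/γ = 15.5/2.1566 = 7.19 years.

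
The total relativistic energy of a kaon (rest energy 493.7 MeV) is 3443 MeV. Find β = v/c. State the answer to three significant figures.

0.990

γ = E/(mc²) = 3443/493.7 = 6.9739.
β = √(1 − 1/γ²) = √(1 − 0.0205612) = √0.9794388 = 0.990.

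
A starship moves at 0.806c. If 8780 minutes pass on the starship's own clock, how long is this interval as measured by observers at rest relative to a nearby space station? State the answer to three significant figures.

14800 minutes

With β = 0.806, γ = 1/√(1 − 0.806²) = 1/√0.350364 = 1.6894.
The onboard clock measures proper time, so the interval in the rest frame of a nearby space station is dilated: Δt = γ·Δτ = 1.6894 × 8780 minutes = 14800 minutes.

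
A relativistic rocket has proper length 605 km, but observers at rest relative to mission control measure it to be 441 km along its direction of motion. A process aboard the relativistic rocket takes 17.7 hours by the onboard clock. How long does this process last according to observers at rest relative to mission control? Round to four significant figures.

24.28 hours

Length contraction gives γ = L₀/L = 605/441 = 1.37188.
Δt = γΔτ = 1.37188 × 17.7 = 24.28 hours.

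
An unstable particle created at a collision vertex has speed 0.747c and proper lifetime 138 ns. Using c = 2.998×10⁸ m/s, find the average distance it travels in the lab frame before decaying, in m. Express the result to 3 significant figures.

46.5 m

γ = 1/√(1 − β²) = 1/√(1 − 0.558009) = 1/√0.441991 = 1/0.664824 = 1.5042.
Lab-frame lifetime: Δt = γτ = 1.5042 × 138 ns = 207.58 ns.
Distance: d = vΔt = 0.747 × 2.998×10⁸ m/s × 2.0758×10^-7 s = 46.5 m.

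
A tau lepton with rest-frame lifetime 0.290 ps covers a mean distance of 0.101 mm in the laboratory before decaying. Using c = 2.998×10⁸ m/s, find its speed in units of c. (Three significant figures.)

Let x = d/(cτ) = 1.010×10^-4 m / (2.998×10⁸ m/s × 2.900×10^-13 s) = 1.1617. Since d = βγcτ, x = βγ = β/√(1−β²).
Solving: β² = x²/(1+x²) = 1.34955/2.34955 = 0.574387, so β = 0.758.

0.758c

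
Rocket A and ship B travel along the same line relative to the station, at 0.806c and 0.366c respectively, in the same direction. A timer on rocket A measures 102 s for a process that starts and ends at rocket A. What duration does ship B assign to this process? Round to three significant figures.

131 s

The velocity of rocket A relative to ship B is (0.806 − 0.366)c / (1 − 0.806×0.366) = 0.62411c; relative speed 0.62411c.
γ for this relative speed: γ = 1/√(1 − 0.389513) = 1.2799.
The clock on rocket A records proper time, so ship B measures Δt = γΔτ = 1.2799 × 102 = 131 s.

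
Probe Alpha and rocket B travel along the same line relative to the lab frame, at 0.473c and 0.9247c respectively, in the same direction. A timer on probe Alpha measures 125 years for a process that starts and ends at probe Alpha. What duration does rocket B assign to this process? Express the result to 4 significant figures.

209.7 years

Speed of probe Alpha in rocket B's frame: u = (v_A − v_B)/(1 − v_A v_B/c²) = (0.473 − 0.9247)/(1 − 0.473×0.9247) = −0.4517/0.5626169 = −0.80286; |u| = 0.80286c.
γ for this relative speed: γ = 1/√(1 − 0.644584) = 1.6774.
The clock on probe Alpha records proper time, so rocket B measures Δt = γΔτ = 1.6774 × 125 = 209.7 years.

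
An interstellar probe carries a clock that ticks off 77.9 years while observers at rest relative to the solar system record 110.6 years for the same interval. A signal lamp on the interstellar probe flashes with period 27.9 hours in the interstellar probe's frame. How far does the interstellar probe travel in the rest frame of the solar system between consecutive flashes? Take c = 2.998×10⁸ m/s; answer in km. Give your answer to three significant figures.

The time-dilation ratio gives γ = 110.6/77.9 = 1.41977.
β = √(1 − 1/γ²) = 0.70986. Lab-frame period = γτ = 1.41977×27.9 hours = 39.612 hours. Distance = βc × γτ = 0.70986 × 2.998×10⁸ m/s × 142603.2 s = 3.0348×10^13 m = 3.03×10^10 km.

3.03×10^10 km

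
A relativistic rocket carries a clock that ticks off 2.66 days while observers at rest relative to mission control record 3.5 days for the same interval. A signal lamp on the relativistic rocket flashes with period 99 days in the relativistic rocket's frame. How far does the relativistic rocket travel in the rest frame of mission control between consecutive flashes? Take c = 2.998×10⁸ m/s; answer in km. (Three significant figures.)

γ = Δt/Δτ = 3.5/2.66 = 1.31579.
β = √(1 − 1/γ²) = 0.64992. Lab-frame period = γτ = 1.31579×99 days = 130.26 days. Distance = βc × γτ = 0.64992 × 2.998×10⁸ m/s × 11254464 s = 2.1929×10^15 m = 2.19×10^12 km.

2.19×10^12 km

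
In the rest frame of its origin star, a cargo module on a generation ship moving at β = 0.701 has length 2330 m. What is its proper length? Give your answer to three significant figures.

With β = 0.701, γ = 1/√(1 − 0.701²) = 1/√0.508599 = 1.4022.
Proper length: L₀ = γ·L = 1.4022 × 2330 = 3270 m.

3270 m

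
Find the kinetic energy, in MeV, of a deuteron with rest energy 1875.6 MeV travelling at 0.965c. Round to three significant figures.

With β = 0.965, γ = 1/√(1 − 0.965²) = 1/√0.068775 = 3.8132.
Kinetic energy: K = (γ − 1)mc² = (3.8132 − 1) × 1875.6 MeV = 2.8132 × 1875.6 = 5280 MeV.

5280 MeV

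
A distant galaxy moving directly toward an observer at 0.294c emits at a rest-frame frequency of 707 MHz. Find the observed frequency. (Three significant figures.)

Relativistic Doppler (source moving toward): f_obs = f_src · √((1+β)/(1−β)).
With β = 0.294: factor = √(1.294/0.706) = 1.3538.
f_obs = 707 × 1.3538 = 957 MHz.

957 MHz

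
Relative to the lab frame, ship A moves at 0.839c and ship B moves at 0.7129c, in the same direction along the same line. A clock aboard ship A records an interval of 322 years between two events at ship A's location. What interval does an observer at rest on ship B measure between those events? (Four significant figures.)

339.1 years

Speed of ship A in ship B's frame: u = (v_A − v_B)/(1 − v_A v_B/c²) = (0.839 − 0.7129)/(1 − 0.839×0.7129) = 0.1261/0.4018769 = 0.31378; |u| = 0.31378c.
At |u| = 0.31378c, γ = (1 − 0.0984579)^(−1/2) = 1.0532.
Ship A's interval is proper; time dilation gives Δt_B = γΔτ = 1.0532 × 322 years = 339.1 years.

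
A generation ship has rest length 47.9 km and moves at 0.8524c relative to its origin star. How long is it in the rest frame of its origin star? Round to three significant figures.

25.0 km

γ = 1/√(1 − β²) = 1/√(1 − 0.72658576) = 1/√0.27341424 = 1/0.52289 = 1.9124.
Length contraction: L = L₀/γ = 47.9/1.9124 = 25.0 km.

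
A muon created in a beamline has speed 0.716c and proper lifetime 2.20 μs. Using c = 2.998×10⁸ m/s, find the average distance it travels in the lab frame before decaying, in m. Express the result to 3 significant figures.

With β = 0.716, γ = 1/√(1 − 0.716²) = 1/√0.487344 = 1.4325.
Lab-frame lifetime: Δt = γτ = 1.4325 × 2.20 μs = 3.1515 μs.
Distance: d = vΔt = 0.716 × 2.998×10⁸ m/s × 3.1515×10^-6 s = 676 m.

676 m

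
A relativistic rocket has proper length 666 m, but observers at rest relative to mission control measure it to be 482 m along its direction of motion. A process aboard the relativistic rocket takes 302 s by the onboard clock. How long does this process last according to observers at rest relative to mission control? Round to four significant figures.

417.3 s

Length contraction gives γ = L₀/L = 666/482 = 1.38174.
Δt = γΔτ = 1.38174 × 302 = 417.3 s.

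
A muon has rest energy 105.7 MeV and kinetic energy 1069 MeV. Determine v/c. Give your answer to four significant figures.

0.9959

γ = 1 + K/(mc²) = 1 + 1069/105.7 = 11.114.
β = √(1 − 1/γ²) = √(1 − 0.00809579) = √0.99190421 = 0.9959.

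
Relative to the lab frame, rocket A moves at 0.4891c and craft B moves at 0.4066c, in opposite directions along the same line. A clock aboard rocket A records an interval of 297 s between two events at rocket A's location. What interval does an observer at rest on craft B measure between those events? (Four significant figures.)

The velocity of rocket A relative to craft B is (0.4891 + 0.4066)c / (1 + 0.4891×0.4066) = 0.74712c; relative speed 0.74712c.
γ for this relative speed: γ = 1/√(1 − 0.558188) = 1.5045.
Rocket A's interval is proper; time dilation gives Δt_B = γΔτ = 1.5045 × 297 s = 446.8 s.

446.8 s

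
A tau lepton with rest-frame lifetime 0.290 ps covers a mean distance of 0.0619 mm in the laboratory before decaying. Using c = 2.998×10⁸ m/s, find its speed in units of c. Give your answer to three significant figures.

Lab distance = (lab lifetime)·v = γτ·βc, so βγ = d/(cτ) = 6.190×10^-5/(2.998×10⁸ × 2.900×10^-13) = 0.71197.
With βγ = 0.71197: γ² = 1 + (βγ)² = 1.506901, and β = (βγ)/γ = 0.71197/1.22756 = 0.580.

0.580c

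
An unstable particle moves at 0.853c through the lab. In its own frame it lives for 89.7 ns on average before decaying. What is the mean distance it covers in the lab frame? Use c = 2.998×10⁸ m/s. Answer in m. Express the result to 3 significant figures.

44.0 m

γ = 1/√(1 − β²) = 1/√(1 − 0.727609) = 1/√0.272391 = 1/0.521911 = 1.916.
Lab-frame lifetime: Δt = γτ = 1.916 × 89.7 ns = 171.87 ns.
Distance: d = vΔt = 0.853 × 2.998×10⁸ m/s × 1.7187×10^-7 s = 44.0 m.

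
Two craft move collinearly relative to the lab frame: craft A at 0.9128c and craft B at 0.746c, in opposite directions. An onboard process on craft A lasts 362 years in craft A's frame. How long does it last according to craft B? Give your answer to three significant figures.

2240 years

The velocity of craft A relative to craft B is (0.9128 + 0.746)c / (1 + 0.9128×0.746) = 0.98682c; relative speed 0.98682c.
γ for this relative speed: γ = 1/√(1 − 0.973814) = 6.1797.
The clock on craft A records proper time, so craft B measures Δt = γΔτ = 6.1797 × 362 = 2240 years.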